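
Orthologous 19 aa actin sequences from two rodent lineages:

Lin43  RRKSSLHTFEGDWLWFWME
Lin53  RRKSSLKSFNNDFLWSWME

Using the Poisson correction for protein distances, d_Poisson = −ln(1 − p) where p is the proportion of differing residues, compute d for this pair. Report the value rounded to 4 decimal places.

The sequences differ at positions 7 (H/K), 8 (T/S), 10 (E/N), 11 (G/N), 13 (W/F), 16 (F/S).
p = 6/19 = 0.315789.
d = −ln(1 − 0.315789) = −ln(0.684211) = 0.3795.

0.3795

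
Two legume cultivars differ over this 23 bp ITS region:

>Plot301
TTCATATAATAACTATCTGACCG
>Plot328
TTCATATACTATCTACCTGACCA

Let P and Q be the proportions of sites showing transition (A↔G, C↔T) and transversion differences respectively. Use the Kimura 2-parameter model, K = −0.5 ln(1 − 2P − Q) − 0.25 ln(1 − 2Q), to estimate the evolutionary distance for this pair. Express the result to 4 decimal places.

0.1989

Mismatches occur at site 9 (A→C, transversion), site 12 (A→T, transversion), site 16 (T→C, transition), site 23 (G→A, transition).
Of the 4 differences, 2 transitions and 2 transversions over 23 sites: P = 2/23 = 0.086957, Q = 2/23 = 0.086957.
d = −0.5·ln(0.739129) − 0.25·ln(0.826086) = −0.5·(-0.302283) − 0.25·(-0.191056) = 0.1989.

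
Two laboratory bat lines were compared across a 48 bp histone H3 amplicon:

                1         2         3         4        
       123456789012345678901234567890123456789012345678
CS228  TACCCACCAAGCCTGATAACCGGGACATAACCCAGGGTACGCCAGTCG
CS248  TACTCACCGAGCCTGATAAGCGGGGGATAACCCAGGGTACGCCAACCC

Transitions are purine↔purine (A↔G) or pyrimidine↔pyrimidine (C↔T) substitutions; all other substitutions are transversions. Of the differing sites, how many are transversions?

3

Differing sites — 4:C/T (Ti); 9:A/G (Ti); 20:C/G (Tv); 25:A/G (Ti); 26:C/G (Tv); 45:G/A (Ti); 46:T/C (Ti); 48:G/C (Tv).
Of the 8 differences, 5 transitions and 3 transversions, so the answer is 3.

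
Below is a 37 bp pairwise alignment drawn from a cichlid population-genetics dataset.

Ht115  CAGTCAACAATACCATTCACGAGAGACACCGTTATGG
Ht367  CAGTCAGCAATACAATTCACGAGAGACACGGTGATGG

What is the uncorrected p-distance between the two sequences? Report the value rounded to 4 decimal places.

0.1081

Differing sites — 7:A/G; 14:C/A; 30:C/G; 33:T/G.
There are 4 differences over 37 sites, so p = 4/37 = 0.1081.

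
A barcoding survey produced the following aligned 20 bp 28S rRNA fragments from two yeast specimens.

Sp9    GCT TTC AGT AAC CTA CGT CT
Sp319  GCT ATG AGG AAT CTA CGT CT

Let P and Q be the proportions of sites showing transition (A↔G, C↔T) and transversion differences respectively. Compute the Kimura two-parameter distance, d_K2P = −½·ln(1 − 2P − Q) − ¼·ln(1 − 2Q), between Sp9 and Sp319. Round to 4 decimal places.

0.2330

Mismatches occur at site 4 (T/A, transversion), site 6 (C/G, transversion), site 9 (T/G, transversion), site 12 (C/T, transition).
Of the 4 differences, 1 transition and 3 transversions over 20 sites: P = 1/20 = 0.050000, Q = 3/20 = 0.150000.
d = −0.5·ln(0.750000) − 0.25·ln(0.700000) = −0.5·(-0.287682) − 0.25·(-0.356675) = 0.2330.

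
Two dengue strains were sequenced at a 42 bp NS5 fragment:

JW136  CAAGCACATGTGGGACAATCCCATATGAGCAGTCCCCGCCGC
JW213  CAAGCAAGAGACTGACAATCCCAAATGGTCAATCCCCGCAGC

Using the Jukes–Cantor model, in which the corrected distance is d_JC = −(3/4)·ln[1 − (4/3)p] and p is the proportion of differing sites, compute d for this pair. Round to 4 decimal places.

The sequences differ at positions 7 (C/A), 8 (A/G), 9 (T/A), 11 (T/A), 12 (G/C), 13 (G/T), 24 (T/A), 28 (A/G), 29 (G/T), 32 (G/A), 40 (C/A).
p = 11/42 = 0.261905.
d = −0.75 · ln(1 − (4/3)·0.261905) = −0.75 · ln(0.650793) = −0.75 · (-0.429564) = 0.3222.

0.3222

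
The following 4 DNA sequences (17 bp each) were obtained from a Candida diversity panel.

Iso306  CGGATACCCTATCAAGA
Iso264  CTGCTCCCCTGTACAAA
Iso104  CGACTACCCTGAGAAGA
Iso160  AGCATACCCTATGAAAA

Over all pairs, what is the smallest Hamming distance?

Pairwise Hamming distances:
  Iso306 vs Iso264: 7
  Iso306 vs Iso104: 5
  Iso306 vs Iso160: 4
  Iso264 vs Iso104: 7
  Iso264 vs Iso160: 8
  Iso104 vs Iso160: 6
The smallest is 4, between Iso306 and Iso160.

4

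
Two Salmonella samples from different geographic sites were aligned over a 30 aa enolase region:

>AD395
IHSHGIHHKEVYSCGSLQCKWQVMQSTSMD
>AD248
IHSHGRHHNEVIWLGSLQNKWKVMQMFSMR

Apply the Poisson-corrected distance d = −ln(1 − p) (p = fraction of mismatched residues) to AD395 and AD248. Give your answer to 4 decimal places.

0.4055

Differing sites — 6:I/R; 9:K/N; 12:Y/I; 13:S/W; 14:C/L; 19:C/N; 22:Q/K; 26:S/M; 27:T/F; 30:D/R.
p = 10/30 = 0.333333.
d = −ln(1 − 0.333333) = −ln(0.666667) = 0.4055.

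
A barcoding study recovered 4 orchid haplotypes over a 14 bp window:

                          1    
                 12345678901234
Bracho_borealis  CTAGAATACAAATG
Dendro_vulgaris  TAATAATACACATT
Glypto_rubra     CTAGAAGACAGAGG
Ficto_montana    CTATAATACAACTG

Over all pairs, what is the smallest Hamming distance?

Pairwise Hamming distances:
  Bracho_borealis vs Dendro_vulgaris: 5
  Bracho_borealis vs Glypto_rubra: 3
  Bracho_borealis vs Ficto_montana: 2
  Dendro_vulgaris vs Glypto_rubra: 7
  Dendro_vulgaris vs Ficto_montana: 5
  Glypto_rubra vs Ficto_montana: 5
The smallest is 2, between Bracho_borealis and Ficto_montana.

2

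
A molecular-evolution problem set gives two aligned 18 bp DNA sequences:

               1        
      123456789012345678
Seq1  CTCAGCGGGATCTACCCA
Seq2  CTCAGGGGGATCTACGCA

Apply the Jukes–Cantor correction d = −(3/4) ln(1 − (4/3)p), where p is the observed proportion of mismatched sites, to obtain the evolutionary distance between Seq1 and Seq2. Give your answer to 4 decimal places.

0.1203

Mismatches occur at site 6 (C→G), site 16 (C→G).
p = 2/18 = 0.111111.
d = −0.75 · ln(1 − (4/3)·0.111111) = −0.75 · ln(0.851852) = −0.75 · (-0.160342) = 0.1203.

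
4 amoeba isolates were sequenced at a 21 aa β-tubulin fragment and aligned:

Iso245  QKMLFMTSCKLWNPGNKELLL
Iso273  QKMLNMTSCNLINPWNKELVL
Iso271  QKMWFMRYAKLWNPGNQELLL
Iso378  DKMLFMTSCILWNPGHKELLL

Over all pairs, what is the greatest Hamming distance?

Pairwise Hamming distances:
  Iso245 vs Iso273: 5
  Iso245 vs Iso271: 5
  Iso245 vs Iso378: 3
  Iso273 vs Iso271: 10
  Iso273 vs Iso378: 7
  Iso271 vs Iso378: 8
The largest is 10, between Iso273 and Iso271.

10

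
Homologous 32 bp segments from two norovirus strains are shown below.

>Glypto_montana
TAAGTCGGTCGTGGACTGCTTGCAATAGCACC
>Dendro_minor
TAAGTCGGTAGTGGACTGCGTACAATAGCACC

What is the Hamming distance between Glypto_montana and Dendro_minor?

3

Mismatches occur at site 10 (C/A), site 20 (T/G), site 22 (G/A).
That gives 3 mismatches out of 32 aligned sites, so the Hamming distance is 3.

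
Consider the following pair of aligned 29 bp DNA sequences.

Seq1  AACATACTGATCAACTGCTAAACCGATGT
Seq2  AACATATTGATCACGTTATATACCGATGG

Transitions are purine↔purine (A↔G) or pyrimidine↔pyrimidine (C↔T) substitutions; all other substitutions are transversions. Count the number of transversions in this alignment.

The sequences differ at positions 7 (C/T, transition), 14 (A/C, transversion), 15 (C/G, transversion), 17 (G/T, transversion), 18 (C/A, transversion), 21 (A/T, transversion), 29 (T/G, transversion).
Of the 7 differences, 1 transition and 6 transversions, so the answer is 6.

6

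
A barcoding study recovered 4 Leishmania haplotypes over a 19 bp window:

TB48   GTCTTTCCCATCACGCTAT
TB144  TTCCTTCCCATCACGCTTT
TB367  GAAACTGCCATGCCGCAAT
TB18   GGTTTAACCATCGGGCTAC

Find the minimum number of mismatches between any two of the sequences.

Pairwise Hamming distances:
  TB48 vs TB144: 3
  TB48 vs TB367: 8
  TB48 vs TB18: 7
  TB144 vs TB367: 10
  TB144 vs TB18: 10
  TB367 vs TB18: 11
The smallest is 3, between TB48 and TB144.

3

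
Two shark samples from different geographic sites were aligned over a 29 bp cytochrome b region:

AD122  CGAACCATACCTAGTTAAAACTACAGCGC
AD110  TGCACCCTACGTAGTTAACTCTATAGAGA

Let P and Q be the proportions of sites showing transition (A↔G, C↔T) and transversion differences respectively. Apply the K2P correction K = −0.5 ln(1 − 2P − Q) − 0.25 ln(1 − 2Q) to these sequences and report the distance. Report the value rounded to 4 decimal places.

0.4033

Differing sites — 1:C/T (Ti); 3:A/C (Tv); 7:A/C (Tv); 11:C/G (Tv); 19:A/C (Tv); 20:A/T (Tv); 24:C/T (Ti); 27:C/A (Tv); 29:C/A (Tv).
Of the 9 differences, 2 transitions and 7 transversions over 29 sites: P = 2/29 = 0.068966, Q = 7/29 = 0.241379.
d = −0.5·ln(0.620689) − 0.25·ln(0.517242) = −0.5·(-0.476925) − 0.25·(-0.659244) = 0.4033.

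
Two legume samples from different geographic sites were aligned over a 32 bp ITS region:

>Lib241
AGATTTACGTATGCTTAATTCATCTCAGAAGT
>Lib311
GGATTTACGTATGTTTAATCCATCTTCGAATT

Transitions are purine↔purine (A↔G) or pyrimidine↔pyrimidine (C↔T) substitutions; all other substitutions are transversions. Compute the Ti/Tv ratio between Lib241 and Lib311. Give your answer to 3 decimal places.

Mismatches occur at site 1 (A/G, transition), site 14 (C/T, transition), site 20 (T/C, transition), site 26 (C/T, transition), site 27 (A/C, transversion), site 31 (G/T, transversion).
Of the 6 differences, 4 transitions and 2 transversions, so Ti/Tv = 4/2 = 2.000.

2.000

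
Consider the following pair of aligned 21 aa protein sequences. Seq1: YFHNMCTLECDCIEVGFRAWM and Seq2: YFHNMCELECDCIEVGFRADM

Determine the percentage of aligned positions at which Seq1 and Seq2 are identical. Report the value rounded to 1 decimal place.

The sequences differ at positions 7 (T/E), 20 (W/D).
19 of the 21 sites match, so the percent identity is 19/21 × 100 = 90.5%.

90.5%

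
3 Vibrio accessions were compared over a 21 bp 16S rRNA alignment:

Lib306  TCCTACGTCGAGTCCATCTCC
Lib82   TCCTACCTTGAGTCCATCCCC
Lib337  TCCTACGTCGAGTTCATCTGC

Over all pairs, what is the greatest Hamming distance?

5

Pairwise Hamming distances:
  Lib306 vs Lib82: 3
  Lib306 vs Lib337: 2
  Lib82 vs Lib337: 5
The largest is 5, between Lib82 and Lib337.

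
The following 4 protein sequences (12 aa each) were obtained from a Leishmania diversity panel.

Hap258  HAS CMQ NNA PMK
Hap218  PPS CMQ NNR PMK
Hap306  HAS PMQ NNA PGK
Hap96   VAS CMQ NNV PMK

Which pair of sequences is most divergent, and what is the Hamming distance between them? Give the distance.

Pairwise Hamming distances:
  Hap258 vs Hap218: 3
  Hap258 vs Hap306: 2
  Hap258 vs Hap96: 2
  Hap218 vs Hap306: 5
  Hap218 vs Hap96: 3
  Hap306 vs Hap96: 4
The largest is 5, between Hap218 and Hap306.

5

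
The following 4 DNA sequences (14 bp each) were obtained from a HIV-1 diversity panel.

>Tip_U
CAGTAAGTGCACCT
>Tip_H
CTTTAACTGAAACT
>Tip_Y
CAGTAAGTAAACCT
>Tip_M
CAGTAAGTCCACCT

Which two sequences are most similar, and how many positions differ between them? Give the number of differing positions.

1

Pairwise Hamming distances:
  Tip_U vs Tip_H: 5
  Tip_U vs Tip_Y: 2
  Tip_U vs Tip_M: 1
  Tip_H vs Tip_Y: 5
  Tip_H vs Tip_M: 6
  Tip_Y vs Tip_M: 2
The smallest is 1, between Tip_U and Tip_M.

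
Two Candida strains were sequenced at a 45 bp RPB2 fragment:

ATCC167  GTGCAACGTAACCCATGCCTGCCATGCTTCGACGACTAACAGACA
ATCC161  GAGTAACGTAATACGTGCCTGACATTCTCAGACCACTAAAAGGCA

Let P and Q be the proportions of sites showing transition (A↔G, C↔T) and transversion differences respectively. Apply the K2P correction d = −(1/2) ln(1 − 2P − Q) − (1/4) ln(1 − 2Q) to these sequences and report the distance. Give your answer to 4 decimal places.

Mismatches occur at site 2 (T↔A, transversion), site 4 (C↔T, transition), site 12 (C↔T, transition), site 13 (C↔A, transversion), site 15 (A↔G, transition), site 22 (C↔A, transversion), site 26 (G↔T, transversion), site 29 (T↔C, transition), site 30 (C↔A, transversion), site 34 (G↔C, transversion), site 40 (C↔A, transversion), site 43 (A↔G, transition).
Of the 12 differences, 5 transitions and 7 transversions over 45 sites: P = 5/45 = 0.111111, Q = 7/45 = 0.155556.
d = −0.5·ln(0.622222) − 0.25·ln(0.688888) = −0.5·(-0.474458) − 0.25·(-0.372677) = 0.3304.

0.3304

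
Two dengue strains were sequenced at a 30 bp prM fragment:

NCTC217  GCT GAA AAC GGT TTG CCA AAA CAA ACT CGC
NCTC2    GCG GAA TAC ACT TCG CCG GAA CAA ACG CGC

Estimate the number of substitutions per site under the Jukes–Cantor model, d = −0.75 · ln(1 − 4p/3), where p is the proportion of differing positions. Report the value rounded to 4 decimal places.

Differing sites — 3:T/G; 7:A/T; 10:G/A; 11:G/C; 14:T/C; 18:A/G; 19:A/G; 27:T/G.
p = 8/30 = 0.266667.
d = −0.75 · ln(1 − (4/3)·0.266667) = −0.75 · ln(0.644444) = −0.75 · (-0.439367) = 0.3295.

0.3295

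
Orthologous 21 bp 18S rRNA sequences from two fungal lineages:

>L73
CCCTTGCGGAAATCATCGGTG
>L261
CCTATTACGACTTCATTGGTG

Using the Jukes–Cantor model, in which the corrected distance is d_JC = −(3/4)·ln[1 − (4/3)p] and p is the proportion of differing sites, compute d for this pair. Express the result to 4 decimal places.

0.5319

Differing sites — 3:C/T; 4:T/A; 6:G/T; 7:C/A; 8:G/C; 11:A/C; 12:A/T; 17:C/T.
p = 8/21 = 0.380952.
d = −0.75 · ln(1 − (4/3)·0.380952) = −0.75 · ln(0.492064) = −0.75 · (-0.709146) = 0.5319.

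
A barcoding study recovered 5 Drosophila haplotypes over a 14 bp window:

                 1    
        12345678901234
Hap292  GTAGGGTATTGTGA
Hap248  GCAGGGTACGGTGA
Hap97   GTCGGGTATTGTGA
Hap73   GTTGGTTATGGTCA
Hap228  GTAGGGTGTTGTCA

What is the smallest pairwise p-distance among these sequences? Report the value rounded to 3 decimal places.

Pairwise Hamming distances:
  Hap292 vs Hap248: 3
  Hap292 vs Hap97: 1
  Hap292 vs Hap73: 4
  Hap292 vs Hap228: 2
  Hap248 vs Hap97: 4
  Hap248 vs Hap73: 5
  Hap248 vs Hap228: 5
  Hap97 vs Hap73: 4
  Hap97 vs Hap228: 3
  Hap73 vs Hap228: 4
The smallest is 1 mismatch, between Hap292 and Hap97; p = 1/14 = 0.071.

0.071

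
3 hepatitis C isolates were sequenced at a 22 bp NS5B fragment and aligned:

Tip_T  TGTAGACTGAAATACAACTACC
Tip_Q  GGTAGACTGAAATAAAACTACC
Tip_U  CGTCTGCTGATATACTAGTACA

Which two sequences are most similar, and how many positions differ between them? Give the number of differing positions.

Pairwise Hamming distances:
  Tip_T vs Tip_Q: 2
  Tip_T vs Tip_U: 8
  Tip_Q vs Tip_U: 9
The smallest is 2, between Tip_T and Tip_Q.

2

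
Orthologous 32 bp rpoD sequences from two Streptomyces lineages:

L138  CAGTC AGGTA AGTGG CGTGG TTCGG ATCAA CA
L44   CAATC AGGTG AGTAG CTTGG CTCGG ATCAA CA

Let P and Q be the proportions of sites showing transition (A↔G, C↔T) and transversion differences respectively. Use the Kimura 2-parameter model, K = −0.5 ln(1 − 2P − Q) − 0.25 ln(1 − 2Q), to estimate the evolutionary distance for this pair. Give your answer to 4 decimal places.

0.1813

The sequences differ at positions 3 (G/A, transition), 10 (A/G, transition), 14 (G/A, transition), 17 (G/T, transversion), 21 (T/C, transition).
Of the 5 differences, 4 transitions and 1 transversion over 32 sites: P = 4/32 = 0.125000, Q = 1/32 = 0.031250.
d = −0.5·ln(0.718750) − 0.25·ln(0.937500) = −0.5·(-0.330242) − 0.25·(-0.064539) = 0.1813.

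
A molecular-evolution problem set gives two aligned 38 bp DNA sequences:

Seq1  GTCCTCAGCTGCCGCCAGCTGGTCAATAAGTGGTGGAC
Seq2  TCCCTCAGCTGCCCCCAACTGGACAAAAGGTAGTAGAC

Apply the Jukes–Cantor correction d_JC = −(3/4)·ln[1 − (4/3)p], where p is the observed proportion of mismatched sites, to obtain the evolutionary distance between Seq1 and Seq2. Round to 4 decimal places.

The sequences differ at positions 1 (G/T), 2 (T/C), 14 (G/C), 18 (G/A), 23 (T/A), 27 (T/A), 29 (A/G), 32 (G/A), 35 (G/A).
p = 9/38 = 0.236842.
d = −0.75 · ln(1 − (4/3)·0.236842) = −0.75 · ln(0.684211) = −0.75 · (-0.379489) = 0.2846.

0.2846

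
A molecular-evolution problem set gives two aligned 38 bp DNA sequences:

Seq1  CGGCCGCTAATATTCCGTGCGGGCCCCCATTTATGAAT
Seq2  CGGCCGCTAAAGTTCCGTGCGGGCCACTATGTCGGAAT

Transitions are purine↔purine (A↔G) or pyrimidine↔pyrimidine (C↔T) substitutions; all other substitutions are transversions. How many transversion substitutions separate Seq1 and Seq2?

5

Mismatches occur at site 11 (T↔A, transversion), site 12 (A↔G, transition), site 26 (C↔A, transversion), site 28 (C↔T, transition), site 31 (T↔G, transversion), site 33 (A↔C, transversion), site 34 (T↔G, transversion).
Of the 7 differences, 2 transitions and 5 transversions, so the answer is 5.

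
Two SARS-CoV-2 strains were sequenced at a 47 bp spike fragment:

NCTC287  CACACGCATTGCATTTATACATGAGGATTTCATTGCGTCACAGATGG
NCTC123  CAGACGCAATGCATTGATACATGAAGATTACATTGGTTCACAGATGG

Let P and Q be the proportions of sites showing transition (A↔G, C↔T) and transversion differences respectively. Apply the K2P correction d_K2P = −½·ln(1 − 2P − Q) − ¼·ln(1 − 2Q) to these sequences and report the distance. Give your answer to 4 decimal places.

0.1670

The sequences differ at positions 3 (C/G, transversion), 9 (T/A, transversion), 16 (T/G, transversion), 25 (G/A, transition), 30 (T/A, transversion), 36 (C/G, transversion), 37 (G/T, transversion).
Of the 7 differences, 1 transition and 6 transversions over 47 sites: P = 1/47 = 0.021277, Q = 6/47 = 0.127660.
d = −0.5·ln(0.829786) − 0.25·ln(0.744680) = −0.5·(-0.186587) − 0.25·(-0.294801) = 0.1670.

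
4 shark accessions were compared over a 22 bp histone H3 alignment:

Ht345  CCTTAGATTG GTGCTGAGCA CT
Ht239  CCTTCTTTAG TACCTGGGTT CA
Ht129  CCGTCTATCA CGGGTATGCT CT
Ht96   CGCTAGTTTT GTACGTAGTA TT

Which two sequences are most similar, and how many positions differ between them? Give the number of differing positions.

Pairwise Hamming distances:
  Ht345 vs Ht239: 11
  Ht345 vs Ht129: 11
  Ht345 vs Ht96: 9
  Ht239 vs Ht129: 12
  Ht239 vs Ht96: 15
  Ht129 vs Ht96: 17
The smallest is 9, between Ht345 and Ht96.

9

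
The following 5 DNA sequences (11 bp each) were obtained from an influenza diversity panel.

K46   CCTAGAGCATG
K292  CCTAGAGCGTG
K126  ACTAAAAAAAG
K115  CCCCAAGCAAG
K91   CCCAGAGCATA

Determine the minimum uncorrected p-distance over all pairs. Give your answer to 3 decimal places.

0.091

Pairwise Hamming distances:
  K46 vs K292: 1
  K46 vs K126: 5
  K46 vs K115: 4
  K46 vs K91: 2
  K292 vs K126: 6
  K292 vs K115: 5
  K292 vs K91: 3
  K126 vs K115: 5
  K126 vs K91: 7
  K115 vs K91: 4
The smallest is 1 mismatch, between K46 and K292; p = 1/11 = 0.091.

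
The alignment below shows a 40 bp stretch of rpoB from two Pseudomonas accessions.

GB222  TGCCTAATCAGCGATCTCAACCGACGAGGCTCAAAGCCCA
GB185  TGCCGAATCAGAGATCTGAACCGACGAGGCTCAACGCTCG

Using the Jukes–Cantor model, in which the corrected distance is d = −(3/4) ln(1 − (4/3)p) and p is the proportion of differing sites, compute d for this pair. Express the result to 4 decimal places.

The sequences differ at positions 5 (T/G), 12 (C/A), 18 (C/G), 35 (A/C), 38 (C/T), 40 (A/G).
p = 6/40 = 0.150000.
d = −0.75 · ln(1 − (4/3)·0.150000) = −0.75 · ln(0.800000) = −0.75 · (-0.223144) = 0.1674.

0.1674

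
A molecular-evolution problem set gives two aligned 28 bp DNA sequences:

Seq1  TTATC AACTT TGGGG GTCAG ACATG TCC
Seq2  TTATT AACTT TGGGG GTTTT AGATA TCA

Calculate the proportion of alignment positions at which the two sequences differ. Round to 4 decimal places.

Mismatches occur at site 5 (C/T), site 18 (C/T), site 19 (A/T), site 20 (G/T), site 22 (C/G), site 25 (G/A), site 28 (C/A).
There are 7 differences over 28 sites, so p = 7/28 = 0.2500.

0.2500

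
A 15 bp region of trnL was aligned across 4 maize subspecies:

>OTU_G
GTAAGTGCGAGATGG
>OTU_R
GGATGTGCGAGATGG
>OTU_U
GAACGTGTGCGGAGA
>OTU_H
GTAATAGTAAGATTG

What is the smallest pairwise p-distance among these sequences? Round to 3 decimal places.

0.133

Pairwise Hamming distances:
  OTU_G vs OTU_R: 2
  OTU_G vs OTU_U: 7
  OTU_G vs OTU_H: 5
  OTU_R vs OTU_U: 7
  OTU_R vs OTU_H: 7
  OTU_U vs OTU_H: 10
The smallest is 2 mismatches, between OTU_G and OTU_R; p = 2/15 = 0.133.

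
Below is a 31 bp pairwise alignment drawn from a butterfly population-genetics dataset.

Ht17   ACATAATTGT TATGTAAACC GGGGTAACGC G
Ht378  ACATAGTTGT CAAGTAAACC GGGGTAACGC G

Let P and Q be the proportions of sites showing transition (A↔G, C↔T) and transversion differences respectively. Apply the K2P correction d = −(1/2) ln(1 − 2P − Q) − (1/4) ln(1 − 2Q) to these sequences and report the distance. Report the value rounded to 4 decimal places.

0.1046

Mismatches occur at site 6 (A/G, transition), site 11 (T/C, transition), site 13 (T/A, transversion).
Of the 3 differences, 2 transitions and 1 transversion over 31 sites: P = 2/31 = 0.064516, Q = 1/31 = 0.032258.
d = −0.5·ln(0.838710) − 0.25·ln(0.935484) = −0.5·(-0.175890) − 0.25·(-0.066691) = 0.1046.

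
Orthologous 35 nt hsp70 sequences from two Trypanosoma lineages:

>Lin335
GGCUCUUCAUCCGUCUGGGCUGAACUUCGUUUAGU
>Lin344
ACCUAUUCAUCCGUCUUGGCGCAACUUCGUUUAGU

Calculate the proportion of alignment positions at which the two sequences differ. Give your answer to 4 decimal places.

0.1714

Mismatches occur at site 1 (G↔A), site 2 (G↔C), site 5 (C↔A), site 17 (G↔U), site 21 (U↔G), site 22 (G↔C).
There are 6 differences over 35 sites, so p = 6/35 = 0.1714.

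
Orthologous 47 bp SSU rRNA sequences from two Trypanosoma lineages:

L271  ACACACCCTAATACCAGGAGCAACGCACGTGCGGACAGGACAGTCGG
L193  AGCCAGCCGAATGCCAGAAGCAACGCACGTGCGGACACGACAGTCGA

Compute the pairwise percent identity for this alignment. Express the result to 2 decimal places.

82.98%

Mismatches occur at site 2 (C→G), site 3 (A→C), site 6 (C→G), site 9 (T→G), site 13 (A→G), site 18 (G→A), site 38 (G→C), site 47 (G→A).
39 of the 47 sites match, so the percent identity is 39/47 × 100 = 82.98%.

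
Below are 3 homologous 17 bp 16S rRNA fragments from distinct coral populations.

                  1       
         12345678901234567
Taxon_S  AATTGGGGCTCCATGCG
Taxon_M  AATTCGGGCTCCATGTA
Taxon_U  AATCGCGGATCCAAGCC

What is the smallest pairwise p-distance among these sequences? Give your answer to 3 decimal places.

Pairwise Hamming distances:
  Taxon_S vs Taxon_M: 3
  Taxon_S vs Taxon_U: 5
  Taxon_M vs Taxon_U: 7
The smallest is 3 mismatches, between Taxon_S and Taxon_M; p = 3/17 = 0.176.

0.176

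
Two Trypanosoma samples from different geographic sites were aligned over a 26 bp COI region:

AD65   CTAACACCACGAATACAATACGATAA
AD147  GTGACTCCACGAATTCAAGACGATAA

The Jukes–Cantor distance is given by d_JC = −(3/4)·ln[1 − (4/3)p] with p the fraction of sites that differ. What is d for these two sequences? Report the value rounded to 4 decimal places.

Mismatches occur at site 1 (C/G), site 3 (A/G), site 6 (A/T), site 15 (A/T), site 19 (T/G).
p = 5/26 = 0.192308.
d = −0.75 · ln(1 − (4/3)·0.192308) = −0.75 · ln(0.743589) = −0.75 · (-0.296267) = 0.2222.

0.2222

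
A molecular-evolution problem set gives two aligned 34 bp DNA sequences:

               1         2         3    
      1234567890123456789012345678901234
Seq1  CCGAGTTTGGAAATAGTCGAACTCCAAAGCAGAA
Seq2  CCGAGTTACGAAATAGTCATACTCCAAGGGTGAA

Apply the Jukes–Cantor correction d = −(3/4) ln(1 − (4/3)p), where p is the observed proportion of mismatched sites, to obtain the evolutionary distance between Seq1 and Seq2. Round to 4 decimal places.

0.2407

Mismatches occur at site 8 (T↔A), site 9 (G↔C), site 19 (G↔A), site 20 (A↔T), site 28 (A↔G), site 30 (C↔G), site 31 (A↔T).
p = 7/34 = 0.205882.
d = −0.75 · ln(1 − (4/3)·0.205882) = −0.75 · ln(0.725491) = −0.75 · (-0.320907) = 0.2407.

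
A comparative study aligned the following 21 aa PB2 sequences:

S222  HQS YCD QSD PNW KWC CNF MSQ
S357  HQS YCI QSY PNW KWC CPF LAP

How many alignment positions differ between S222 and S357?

6

Mismatches occur at site 6 (D↔I), site 9 (D↔Y), site 17 (N↔P), site 19 (M↔L), site 20 (S↔A), site 21 (Q↔P).
That gives 6 mismatches out of 21 aligned sites, so the Hamming distance is 6.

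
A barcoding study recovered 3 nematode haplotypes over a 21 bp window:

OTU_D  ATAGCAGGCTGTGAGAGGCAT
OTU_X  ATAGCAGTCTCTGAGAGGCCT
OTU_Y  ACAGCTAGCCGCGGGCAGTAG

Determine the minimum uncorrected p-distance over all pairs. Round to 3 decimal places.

Pairwise Hamming distances:
  OTU_D vs OTU_X: 3
  OTU_D vs OTU_Y: 10
  OTU_X vs OTU_Y: 13
The smallest is 3 mismatches, between OTU_D and OTU_X; p = 3/21 = 0.143.

0.143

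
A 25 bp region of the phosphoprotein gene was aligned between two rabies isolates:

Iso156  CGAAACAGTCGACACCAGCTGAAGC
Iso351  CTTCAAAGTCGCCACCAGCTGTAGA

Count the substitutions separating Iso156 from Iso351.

7

Mismatches occur at site 2 (G→T), site 3 (A→T), site 4 (A→C), site 6 (C→A), site 12 (A→C), site 22 (A→T), site 25 (C→A).
That gives 7 mismatches out of 25 aligned sites, so the Hamming distance is 7.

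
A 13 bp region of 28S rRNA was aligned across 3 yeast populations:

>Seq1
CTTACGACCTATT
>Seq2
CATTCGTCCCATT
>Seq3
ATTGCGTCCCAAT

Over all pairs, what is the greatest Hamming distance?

Pairwise Hamming distances:
  Seq1 vs Seq2: 4
  Seq1 vs Seq3: 5
  Seq2 vs Seq3: 4
The largest is 5, between Seq1 and Seq3.

5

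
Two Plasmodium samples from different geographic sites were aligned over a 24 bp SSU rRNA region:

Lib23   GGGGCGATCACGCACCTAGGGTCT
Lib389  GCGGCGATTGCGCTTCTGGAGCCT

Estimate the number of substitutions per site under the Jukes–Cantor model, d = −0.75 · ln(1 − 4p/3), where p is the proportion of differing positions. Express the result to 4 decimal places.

Differing sites — 2:G/C; 9:C/T; 10:A/G; 14:A/T; 15:C/T; 18:A/G; 20:G/A; 22:T/C.
p = 8/24 = 0.333333.
d = −0.75 · ln(1 − (4/3)·0.333333) = −0.75 · ln(0.555556) = −0.75 · (-0.587786) = 0.4408.

0.4408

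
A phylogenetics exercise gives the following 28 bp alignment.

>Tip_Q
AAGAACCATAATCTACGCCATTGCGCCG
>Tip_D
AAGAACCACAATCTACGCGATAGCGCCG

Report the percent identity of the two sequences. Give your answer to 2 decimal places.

The sequences differ at positions 9 (T/C), 19 (C/G), 22 (T/A).
25 of the 28 sites match, so the percent identity is 25/28 × 100 = 89.29%.

89.29%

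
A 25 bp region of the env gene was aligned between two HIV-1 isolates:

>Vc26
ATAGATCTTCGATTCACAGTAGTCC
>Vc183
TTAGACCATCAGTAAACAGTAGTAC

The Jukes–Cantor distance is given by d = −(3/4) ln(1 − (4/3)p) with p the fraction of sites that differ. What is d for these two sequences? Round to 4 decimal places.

The sequences differ at positions 1 (A/T), 6 (T/C), 8 (T/A), 11 (G/A), 12 (A/G), 14 (T/A), 15 (C/A), 24 (C/A).
p = 8/25 = 0.320000.
d = −0.75 · ln(1 − (4/3)·0.320000) = −0.75 · ln(0.573333) = −0.75 · (-0.556289) = 0.4172.

0.4172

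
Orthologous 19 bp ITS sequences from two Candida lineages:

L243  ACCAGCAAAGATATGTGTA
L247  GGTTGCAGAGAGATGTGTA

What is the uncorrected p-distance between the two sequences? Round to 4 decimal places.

Differing sites — 1:A/G; 2:C/G; 3:C/T; 4:A/T; 8:A/G; 12:T/G.
There are 6 differences over 19 sites, so p = 6/19 = 0.3158.

0.3158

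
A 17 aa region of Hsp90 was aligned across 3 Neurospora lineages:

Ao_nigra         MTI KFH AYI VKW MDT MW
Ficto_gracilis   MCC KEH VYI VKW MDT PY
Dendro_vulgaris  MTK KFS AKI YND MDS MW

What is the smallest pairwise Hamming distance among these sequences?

Pairwise Hamming distances:
  Ao_nigra vs Ficto_gracilis: 6
  Ao_nigra vs Dendro_vulgaris: 7
  Ficto_gracilis vs Dendro_vulgaris: 12
The smallest is 6, between Ao_nigra and Ficto_gracilis.

6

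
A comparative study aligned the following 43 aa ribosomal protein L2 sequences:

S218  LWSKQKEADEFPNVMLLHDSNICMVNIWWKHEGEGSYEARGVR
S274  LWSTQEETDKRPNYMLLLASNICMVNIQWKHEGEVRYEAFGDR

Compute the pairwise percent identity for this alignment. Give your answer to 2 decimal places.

The sequences differ at positions 4 (K/T), 6 (K/E), 8 (A/T), 10 (E/K), 11 (F/R), 14 (V/Y), 18 (H/L), 19 (D/A), 28 (W/Q), 35 (G/V), 36 (S/R), 40 (R/F), 42 (V/D).
30 of the 43 sites match, so the percent identity is 30/43 × 100 = 69.77%.

69.77%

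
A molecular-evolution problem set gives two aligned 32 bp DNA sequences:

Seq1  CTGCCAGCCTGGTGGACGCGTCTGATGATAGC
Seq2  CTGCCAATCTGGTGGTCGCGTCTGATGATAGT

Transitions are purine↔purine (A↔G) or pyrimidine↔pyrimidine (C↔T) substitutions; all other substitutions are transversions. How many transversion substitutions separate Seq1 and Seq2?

Differing sites — 7:G/A (Ti); 8:C/T (Ti); 16:A/T (Tv); 32:C/T (Ti).
Of the 4 differences, 3 transitions and 1 transversion, so the answer is 1.

1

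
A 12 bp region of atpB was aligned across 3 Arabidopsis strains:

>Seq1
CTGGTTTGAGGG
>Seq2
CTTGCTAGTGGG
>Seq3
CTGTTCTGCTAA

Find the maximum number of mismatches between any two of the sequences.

Pairwise Hamming distances:
  Seq1 vs Seq2: 4
  Seq1 vs Seq3: 6
  Seq2 vs Seq3: 9
The largest is 9, between Seq2 and Seq3.

9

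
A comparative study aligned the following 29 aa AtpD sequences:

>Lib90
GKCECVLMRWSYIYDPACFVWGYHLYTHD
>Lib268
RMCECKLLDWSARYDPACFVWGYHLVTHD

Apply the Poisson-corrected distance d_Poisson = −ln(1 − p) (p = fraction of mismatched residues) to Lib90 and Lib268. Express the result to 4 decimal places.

Mismatches occur at site 1 (G↔R), site 2 (K↔M), site 6 (V↔K), site 8 (M↔L), site 9 (R↔D), site 12 (Y↔A), site 13 (I↔R), site 26 (Y↔V).
p = 8/29 = 0.275862.
d = −ln(1 − 0.275862) = −ln(0.724138) = 0.3228.

0.3228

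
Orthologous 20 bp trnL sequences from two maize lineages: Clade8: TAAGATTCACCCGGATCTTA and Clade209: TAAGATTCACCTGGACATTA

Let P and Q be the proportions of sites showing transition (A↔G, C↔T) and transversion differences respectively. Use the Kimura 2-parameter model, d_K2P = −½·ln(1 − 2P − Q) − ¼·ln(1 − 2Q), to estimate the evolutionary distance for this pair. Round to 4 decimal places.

0.1702

Differing sites — 12:C/T (Ti); 16:T/C (Ti); 17:C/A (Tv).
Of the 3 differences, 2 transitions and 1 transversion over 20 sites: P = 2/20 = 0.100000, Q = 1/20 = 0.050000.
d = −0.5·ln(0.750000) − 0.25·ln(0.900000) = −0.5·(-0.287682) − 0.25·(-0.105361) = 0.1702.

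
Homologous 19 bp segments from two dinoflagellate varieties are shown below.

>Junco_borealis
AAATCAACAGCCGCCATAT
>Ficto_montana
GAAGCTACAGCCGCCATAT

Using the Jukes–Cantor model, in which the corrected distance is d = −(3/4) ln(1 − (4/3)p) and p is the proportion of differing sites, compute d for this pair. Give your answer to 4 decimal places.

0.1773

The sequences differ at positions 1 (A/G), 4 (T/G), 6 (A/T).
p = 3/19 = 0.157895.
d = −0.75 · ln(1 − (4/3)·0.157895) = −0.75 · ln(0.789473) = −0.75 · (-0.236390) = 0.1773.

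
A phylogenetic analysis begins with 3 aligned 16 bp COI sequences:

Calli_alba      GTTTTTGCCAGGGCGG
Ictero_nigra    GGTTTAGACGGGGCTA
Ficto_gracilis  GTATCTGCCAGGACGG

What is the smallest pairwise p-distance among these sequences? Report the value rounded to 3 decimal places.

Pairwise Hamming distances:
  Calli_alba vs Ictero_nigra: 6
  Calli_alba vs Ficto_gracilis: 3
  Ictero_nigra vs Ficto_gracilis: 9
The smallest is 3 mismatches, between Calli_alba and Ficto_gracilis; p = 3/16 = 0.188.

0.188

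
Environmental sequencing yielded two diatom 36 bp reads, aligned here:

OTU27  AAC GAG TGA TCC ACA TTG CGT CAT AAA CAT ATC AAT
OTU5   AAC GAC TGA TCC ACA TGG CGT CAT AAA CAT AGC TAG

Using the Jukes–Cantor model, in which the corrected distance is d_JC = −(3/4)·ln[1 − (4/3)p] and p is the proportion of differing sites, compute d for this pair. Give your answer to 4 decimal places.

0.1536

Differing sites — 6:G/C; 17:T/G; 32:T/G; 34:A/T; 36:T/G.
p = 5/36 = 0.138889.
d = −0.75 · ln(1 − (4/3)·0.138889) = −0.75 · ln(0.814815) = −0.75 · (-0.204794) = 0.1536.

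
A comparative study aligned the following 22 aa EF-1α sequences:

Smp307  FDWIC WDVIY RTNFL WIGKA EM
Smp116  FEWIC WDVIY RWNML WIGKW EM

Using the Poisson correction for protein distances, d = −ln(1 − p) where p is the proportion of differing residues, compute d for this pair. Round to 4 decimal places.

Differing sites — 2:D/E; 12:T/W; 14:F/M; 20:A/W.
p = 4/22 = 0.181818.
d = −ln(1 − 0.181818) = −ln(0.818182) = 0.2007.

0.2007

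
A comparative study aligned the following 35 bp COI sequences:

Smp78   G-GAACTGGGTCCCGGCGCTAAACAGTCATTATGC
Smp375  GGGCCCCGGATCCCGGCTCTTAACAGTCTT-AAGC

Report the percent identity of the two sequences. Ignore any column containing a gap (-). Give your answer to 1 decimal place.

75.8%

Excluding the 2 gap columns leaves 33 comparable sites.
Mismatches occur at site 4 (A↔C), site 5 (A↔C), site 7 (T↔C), site 10 (G↔A), site 18 (G↔T), site 21 (A↔T), site 29 (A↔T), site 33 (T↔A).
25 of the 33 comparable sites match, so the percent identity is 25/33 × 100 = 75.8%.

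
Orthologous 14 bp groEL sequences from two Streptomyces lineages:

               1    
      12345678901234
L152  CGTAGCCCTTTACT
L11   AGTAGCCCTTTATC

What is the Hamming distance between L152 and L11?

The sequences differ at positions 1 (C/A), 13 (C/T), 14 (T/C).
That gives 3 mismatches out of 14 aligned sites, so the Hamming distance is 3.

3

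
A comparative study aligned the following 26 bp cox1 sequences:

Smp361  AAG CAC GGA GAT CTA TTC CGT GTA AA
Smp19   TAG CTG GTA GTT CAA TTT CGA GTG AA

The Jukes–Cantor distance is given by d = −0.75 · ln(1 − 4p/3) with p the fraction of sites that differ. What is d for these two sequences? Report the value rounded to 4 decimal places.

0.4643

Differing sites — 1:A/T; 5:A/T; 6:C/G; 8:G/T; 11:A/T; 14:T/A; 18:C/T; 21:T/A; 24:A/G.
p = 9/26 = 0.346154.
d = −0.75 · ln(1 − (4/3)·0.346154) = −0.75 · ln(0.538461) = −0.75 · (-0.619040) = 0.4643.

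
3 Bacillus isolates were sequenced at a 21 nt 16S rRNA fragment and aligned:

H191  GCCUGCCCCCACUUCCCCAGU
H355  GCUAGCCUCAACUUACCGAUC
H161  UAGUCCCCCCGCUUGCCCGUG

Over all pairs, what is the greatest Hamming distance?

Pairwise Hamming distances:
  H191 vs H355: 8
  H191 vs H161: 9
  H355 vs H161: 12
The largest is 12, between H355 and H161.

12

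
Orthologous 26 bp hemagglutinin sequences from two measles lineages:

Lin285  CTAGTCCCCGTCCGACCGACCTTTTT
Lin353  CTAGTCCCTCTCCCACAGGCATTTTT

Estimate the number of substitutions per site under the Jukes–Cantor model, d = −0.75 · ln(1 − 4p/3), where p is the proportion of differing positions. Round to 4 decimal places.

0.2758

Mismatches occur at site 9 (C→T), site 10 (G→C), site 14 (G→C), site 17 (C→A), site 19 (A→G), site 21 (C→A).
p = 6/26 = 0.230769.
d = −0.75 · ln(1 − (4/3)·0.230769) = −0.75 · ln(0.692308) = −0.75 · (-0.367724) = 0.2758.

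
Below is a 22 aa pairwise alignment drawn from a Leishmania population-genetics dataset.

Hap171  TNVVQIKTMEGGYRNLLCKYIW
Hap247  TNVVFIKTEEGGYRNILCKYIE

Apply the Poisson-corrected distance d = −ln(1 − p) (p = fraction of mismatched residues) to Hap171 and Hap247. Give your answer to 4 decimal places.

Mismatches occur at site 5 (Q/F), site 9 (M/E), site 16 (L/I), site 22 (W/E).
p = 4/22 = 0.181818.
d = −ln(1 − 0.181818) = −ln(0.818182) = 0.2007.

0.2007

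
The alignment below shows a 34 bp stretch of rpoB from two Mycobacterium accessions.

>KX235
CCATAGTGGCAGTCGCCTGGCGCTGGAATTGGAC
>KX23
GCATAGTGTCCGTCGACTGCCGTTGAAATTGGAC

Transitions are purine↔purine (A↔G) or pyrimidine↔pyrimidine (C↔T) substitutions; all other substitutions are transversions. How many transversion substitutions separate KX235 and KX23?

The sequences differ at positions 1 (C/G, transversion), 9 (G/T, transversion), 11 (A/C, transversion), 16 (C/A, transversion), 20 (G/C, transversion), 23 (C/T, transition), 26 (G/A, transition).
Of the 7 differences, 2 transitions and 5 transversions, so the answer is 5.

5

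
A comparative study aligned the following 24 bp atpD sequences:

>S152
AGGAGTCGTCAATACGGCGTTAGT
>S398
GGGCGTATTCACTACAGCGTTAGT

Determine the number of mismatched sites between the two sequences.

6

Differing sites — 1:A/G; 4:A/C; 7:C/A; 8:G/T; 12:A/C; 16:G/A.
That gives 6 mismatches out of 24 aligned sites, so the Hamming distance is 6.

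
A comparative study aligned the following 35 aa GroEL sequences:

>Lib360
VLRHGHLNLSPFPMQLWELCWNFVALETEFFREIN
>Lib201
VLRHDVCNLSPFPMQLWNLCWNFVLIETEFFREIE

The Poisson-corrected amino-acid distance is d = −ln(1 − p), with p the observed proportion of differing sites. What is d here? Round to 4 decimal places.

Mismatches occur at site 5 (G/D), site 6 (H/V), site 7 (L/C), site 18 (E/N), site 25 (A/L), site 26 (L/I), site 35 (N/E).
p = 7/35 = 0.200000.
d = −ln(1 − 0.200000) = −ln(0.800000) = 0.2231.

0.2231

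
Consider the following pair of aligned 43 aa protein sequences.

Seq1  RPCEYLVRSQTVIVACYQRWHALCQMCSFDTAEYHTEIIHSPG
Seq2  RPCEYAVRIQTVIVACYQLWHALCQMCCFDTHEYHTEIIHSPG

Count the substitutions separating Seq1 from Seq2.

Differing sites — 6:L/A; 9:S/I; 19:R/L; 28:S/C; 32:A/H.
That gives 5 mismatches out of 43 aligned sites, so the Hamming distance is 5.

5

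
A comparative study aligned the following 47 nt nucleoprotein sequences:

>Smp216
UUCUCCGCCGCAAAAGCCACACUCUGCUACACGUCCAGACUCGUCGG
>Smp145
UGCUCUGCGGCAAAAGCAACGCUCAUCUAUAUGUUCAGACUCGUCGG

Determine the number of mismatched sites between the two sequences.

10

Mismatches occur at site 2 (U↔G), site 6 (C↔U), site 9 (C↔G), site 18 (C↔A), site 21 (A↔G), site 25 (U↔A), site 26 (G↔U), site 30 (C↔U), site 32 (C↔U), site 35 (C↔U).
That gives 10 mismatches out of 47 aligned sites, so the Hamming distance is 10.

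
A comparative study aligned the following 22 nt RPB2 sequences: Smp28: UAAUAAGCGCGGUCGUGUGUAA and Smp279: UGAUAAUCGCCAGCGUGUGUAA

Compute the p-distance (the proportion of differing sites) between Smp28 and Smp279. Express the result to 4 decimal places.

0.2273

Mismatches occur at site 2 (A→G), site 7 (G→U), site 11 (G→C), site 12 (G→A), site 13 (U→G).
There are 5 differences over 22 sites, so p = 5/22 = 0.2273.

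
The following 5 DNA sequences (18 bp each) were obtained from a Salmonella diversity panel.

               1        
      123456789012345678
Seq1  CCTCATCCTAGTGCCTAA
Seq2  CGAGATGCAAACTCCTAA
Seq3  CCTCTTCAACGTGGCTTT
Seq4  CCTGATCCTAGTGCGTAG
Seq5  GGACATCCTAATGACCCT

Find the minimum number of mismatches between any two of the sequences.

Pairwise Hamming distances:
  Seq1 vs Seq2: 8
  Seq1 vs Seq3: 7
  Seq1 vs Seq4: 3
  Seq1 vs Seq5: 8
  Seq2 vs Seq3: 13
  Seq2 vs Seq4: 9
  Seq2 vs Seq5: 10
  Seq3 vs Seq4: 9
  Seq3 vs Seq5: 11
  Seq4 vs Seq5: 10
The smallest is 3, between Seq1 and Seq4.

3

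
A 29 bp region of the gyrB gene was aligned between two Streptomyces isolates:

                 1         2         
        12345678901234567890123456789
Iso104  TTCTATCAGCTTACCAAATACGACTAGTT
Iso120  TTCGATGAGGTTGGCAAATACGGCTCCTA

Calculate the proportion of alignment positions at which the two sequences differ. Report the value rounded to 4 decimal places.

0.3103

The sequences differ at positions 4 (T/G), 7 (C/G), 10 (C/G), 13 (A/G), 14 (C/G), 23 (A/G), 26 (A/C), 27 (G/C), 29 (T/A).
There are 9 differences over 29 sites, so p = 9/29 = 0.3103.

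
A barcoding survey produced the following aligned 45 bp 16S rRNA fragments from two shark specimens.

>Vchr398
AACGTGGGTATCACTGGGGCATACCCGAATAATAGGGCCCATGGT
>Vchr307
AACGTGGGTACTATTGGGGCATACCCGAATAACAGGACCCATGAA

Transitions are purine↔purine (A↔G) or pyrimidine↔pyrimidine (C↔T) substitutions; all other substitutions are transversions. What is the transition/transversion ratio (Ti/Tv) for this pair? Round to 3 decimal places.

Mismatches occur at site 11 (T↔C, transition), site 12 (C↔T, transition), site 14 (C↔T, transition), site 33 (T↔C, transition), site 37 (G↔A, transition), site 44 (G↔A, transition), site 45 (T↔A, transversion).
Of the 7 differences, 6 transitions and 1 transversion, so Ti/Tv = 6/1 = 6.000.

6.000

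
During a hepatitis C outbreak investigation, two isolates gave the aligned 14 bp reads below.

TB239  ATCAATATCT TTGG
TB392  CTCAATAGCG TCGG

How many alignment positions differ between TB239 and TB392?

The sequences differ at positions 1 (A/C), 8 (T/G), 10 (T/G), 12 (T/C).
That gives 4 mismatches out of 14 aligned sites, so the Hamming distance is 4.

4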